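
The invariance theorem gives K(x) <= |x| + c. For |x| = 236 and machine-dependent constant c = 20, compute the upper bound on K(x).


K(x) <= |x| + c = 236 + 20 = 256

256


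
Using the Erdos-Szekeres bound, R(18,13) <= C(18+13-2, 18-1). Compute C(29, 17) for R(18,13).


R(18,13) <= C(18+13-2, 18-1) = C(29, 17)
C(29, 17) = 29! / (17! * 12!)
= 51895935

51895935


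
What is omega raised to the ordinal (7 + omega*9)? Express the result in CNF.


omega^(7 + omega*9):
In ordinal addition a term is absorbed by a following term of strictly larger exponent: 0 < 1, so 7 + omega*9 = omega*9.
omega raised to a CNF ordinal is a single CNF term: Result = omega^(omega*9)

omega^(omega*9)


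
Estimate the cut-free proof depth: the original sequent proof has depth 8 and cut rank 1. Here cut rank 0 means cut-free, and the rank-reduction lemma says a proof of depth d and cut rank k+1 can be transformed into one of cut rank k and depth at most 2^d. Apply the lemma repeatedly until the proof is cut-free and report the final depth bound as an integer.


Each rank reduction sends depth d to at most 2^d; cut rank r needs r reductions.
2_0(8) = 8
2_1(8) = 2^8 = 256
Cut-free depth bound = 256

256


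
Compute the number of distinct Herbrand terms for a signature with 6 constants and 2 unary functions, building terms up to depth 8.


Herbrand terms by depth:
Depth 0: 6 constants
Depth 1: 12 new terms (running total: 18)
Depth 2: 24 new terms (running total: 42)
Depth 3: 48 new terms (running total: 90)
Depth 4: 96 new terms (running total: 186)
Depth 5: 192 new terms (running total: 378)
Depth 6: 384 new terms (running total: 762)
Depth 7: 768 new terms (running total: 1530)
Depth 8: 1536 new terms (running total: 3066)
Total distinct ground terms = 3066

3066


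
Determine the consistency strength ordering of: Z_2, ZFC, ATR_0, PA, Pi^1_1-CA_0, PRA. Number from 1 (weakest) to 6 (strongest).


Ordering by consistency strength:
1. PRA
2. PA
3. ATR_0
4. Pi^1_1-CA_0
5. Z_2
6. ZFC


Z_2=5, ZFC=6, ATR_0=3, PA=2, Pi^1_1-CA_0=4, PRA=1


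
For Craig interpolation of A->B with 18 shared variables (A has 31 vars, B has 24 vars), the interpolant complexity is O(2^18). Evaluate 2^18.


Shared atoms = 18
Craig interpolant size bound = 2^18
= 262144

262144


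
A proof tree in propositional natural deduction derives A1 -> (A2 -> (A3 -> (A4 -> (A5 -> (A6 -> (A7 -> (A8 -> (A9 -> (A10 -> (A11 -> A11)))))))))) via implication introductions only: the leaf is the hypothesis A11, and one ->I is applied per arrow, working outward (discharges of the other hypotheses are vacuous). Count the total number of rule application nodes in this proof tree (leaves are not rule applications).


The formula has 11 arrows (->); its innermost consequent A11 is one of the antecedents,
so the proof starts from the hypothesis leaf A11 (not a rule application) and closes one arrow per ->I.
Building A1 -> (A2 -> (A3 -> (A4 -> (A5 -> (A6 -> (A7 -> (A8 -> (A9 -> (A10 -> (A11 -> A11)))))))))) therefore takes 11 nested implication introductions.
Total inference nodes = 11

11


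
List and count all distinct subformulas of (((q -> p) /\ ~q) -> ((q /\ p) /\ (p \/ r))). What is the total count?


Formula: (((q -> p) /\ ~q) -> ((q /\ p) /\ (p \/ r)))
Subformulas found:
  1. q
  2. r
  3. p
  4. ~q
  5. (q /\ p)
  6. (q -> p)
  7. (p \/ r)
  8. ((q -> p) /\ ~q)
  9. ((q /\ p) /\ (p \/ r))
  10. (((q -> p) /\ ~q) -> ((q /\ p) /\ (p \/ r)))
Total distinct subformulas = 10

10


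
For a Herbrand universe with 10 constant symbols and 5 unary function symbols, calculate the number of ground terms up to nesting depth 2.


Herbrand terms by depth:
Depth 0: 10 constants
Depth 1: 50 new terms (running total: 60)
Depth 2: 250 new terms (running total: 310)
Total distinct ground terms = 310

310


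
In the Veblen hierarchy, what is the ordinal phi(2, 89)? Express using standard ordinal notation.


phi(2, 89):
phi(2, beta) = zeta_beta (the beta-th zeta number, fixed point of epsilon).
phi(2, 89) = zeta_89

zeta_89


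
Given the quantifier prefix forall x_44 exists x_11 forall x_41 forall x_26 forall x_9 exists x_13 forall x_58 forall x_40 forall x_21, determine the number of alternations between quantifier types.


Walk the prefix and count type changes:
  position 1: forall -> exists <-- alternation
  position 2: exists -> forall <-- alternation
  position 3: forall -> forall
  position 4: forall -> forall
  position 5: forall -> exists <-- alternation
  position 6: exists -> forall <-- alternation
  position 7: forall -> forall
  position 8: forall -> forall
Total alternations = 4

4


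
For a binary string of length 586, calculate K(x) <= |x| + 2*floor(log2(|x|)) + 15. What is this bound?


floor(log2(586)) = 9
2 * 9 = 18
K(x) <= 586 + 18 + 15 = 619

619


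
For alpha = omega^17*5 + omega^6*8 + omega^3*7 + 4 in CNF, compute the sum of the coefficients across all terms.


CNF: omega^17*5 + omega^6*8 + omega^3*7 + 4
Coefficients: 5 + 8 + 7 + 4 = 24

24


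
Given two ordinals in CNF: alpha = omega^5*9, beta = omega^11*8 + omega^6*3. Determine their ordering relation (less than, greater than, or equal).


Compare term by term from highest exponent:
alpha = omega^5*9
beta = omega^11*8 + omega^6*3
Term 1: alpha has omega^5*9, beta has omega^11*8
Term 2: alpha has omega^0*0, beta has omega^6*3
Result: alpha < beta

alpha < beta


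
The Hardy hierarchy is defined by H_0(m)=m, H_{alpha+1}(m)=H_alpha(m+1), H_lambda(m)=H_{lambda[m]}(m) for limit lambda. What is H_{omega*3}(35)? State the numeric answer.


H_{omega*3}(35):
For the Hardy hierarchy, H_{omega*k}(n) = 2^k * n.
2^3 = 8.
8 * 35 = 280

280


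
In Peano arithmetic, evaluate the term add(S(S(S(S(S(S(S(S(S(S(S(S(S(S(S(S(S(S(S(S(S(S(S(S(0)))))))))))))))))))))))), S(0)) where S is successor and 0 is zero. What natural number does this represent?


add(S^24(0), S^1(0)):
S^24(0) = 24
S^1(0) = 1
24 + 1 = 25

25


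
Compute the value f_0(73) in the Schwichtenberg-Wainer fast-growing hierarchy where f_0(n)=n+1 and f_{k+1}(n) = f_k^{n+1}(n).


f_0(73) = 73 + 1 = 74

74


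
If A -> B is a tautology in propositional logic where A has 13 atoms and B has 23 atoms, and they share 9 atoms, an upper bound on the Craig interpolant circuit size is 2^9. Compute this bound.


Shared atoms = 9
Craig interpolant size bound = 2^9
= 512

512


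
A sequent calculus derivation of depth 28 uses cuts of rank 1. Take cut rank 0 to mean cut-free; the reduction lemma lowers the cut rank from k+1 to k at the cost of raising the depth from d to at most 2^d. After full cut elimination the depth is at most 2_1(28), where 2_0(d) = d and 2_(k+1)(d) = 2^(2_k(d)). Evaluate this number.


Each rank reduction sends depth d to at most 2^d; cut rank r needs r reductions.
2_0(28) = 28
2_1(28) = 2^28 = 268435456
Cut-free depth bound = 268435456

268435456


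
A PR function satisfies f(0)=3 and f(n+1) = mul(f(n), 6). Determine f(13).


f(0) = 3
f(1) = mul(f(0), 6) = mul(3, 6) = 18
f(2) = mul(f(1), 6) = mul(18, 6) = 108
f(3) = mul(f(2), 6) = mul(108, 6) = 648
f(4) = mul(f(3), 6) = mul(648, 6) = 3888
f(5) = mul(f(4), 6) = mul(3888, 6) = 23328
f(6) = mul(f(5), 6) = mul(23328, 6) = 139968
f(7) = mul(f(6), 6) = mul(139968, 6) = 839808
f(8) = mul(f(7), 6) = mul(839808, 6) = 5038848
f(9) = mul(f(8), 6) = mul(5038848, 6) = 30233088
f(10) = mul(f(9), 6) = mul(30233088, 6) = 181398528
f(11) = mul(f(10), 6) = mul(181398528, 6) = 1088391168
f(12) = mul(f(11), 6) = mul(1088391168, 6) = 6530347008
f(13) = mul(f(12), 6) = mul(6530347008, 6) = 39182082048


39182082048


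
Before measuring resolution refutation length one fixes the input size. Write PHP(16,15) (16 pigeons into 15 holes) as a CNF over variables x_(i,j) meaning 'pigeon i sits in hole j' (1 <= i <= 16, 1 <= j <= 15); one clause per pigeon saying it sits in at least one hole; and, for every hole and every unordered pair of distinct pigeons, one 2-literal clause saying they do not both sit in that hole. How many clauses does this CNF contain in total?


PHP(16,15): 16 pigeons, 15 holes, 16*15 = 240 variables.
- pigeon clauses: one per pigeon -> 16 clauses
- hole clauses: 15 holes * C(16,2) = 15 * 120 -> 1800 clauses
Total clauses = 16 + 1800 = 1816

1816


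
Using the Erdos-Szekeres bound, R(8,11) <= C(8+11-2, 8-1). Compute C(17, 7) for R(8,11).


R(8,11) <= C(8+11-2, 8-1) = C(17, 7)
C(17, 7) = 17! / (7! * 10!)
= 19448

19448


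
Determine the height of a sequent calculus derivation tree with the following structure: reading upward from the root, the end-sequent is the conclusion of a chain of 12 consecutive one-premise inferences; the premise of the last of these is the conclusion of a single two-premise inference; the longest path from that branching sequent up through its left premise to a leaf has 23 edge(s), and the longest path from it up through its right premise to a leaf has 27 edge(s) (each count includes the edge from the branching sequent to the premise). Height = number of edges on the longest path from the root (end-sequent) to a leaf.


Longest path through the left premise: 23 edges (measured from the branching sequent)
Longest path through the right premise: 27 edges
Height of the subtree rooted at the branching sequent: max(23, 27) = 27
The branching sequent sits 12 edges above the root (the chain of one-premise inferences), so height = 27 + 12 = 39

39


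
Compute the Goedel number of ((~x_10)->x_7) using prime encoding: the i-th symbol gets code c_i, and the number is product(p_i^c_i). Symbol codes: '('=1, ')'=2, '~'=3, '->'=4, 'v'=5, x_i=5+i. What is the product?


Formula: ((~x_10)->x_7)
Symbol codes: [1, 1, 3, 15, 2, 4, 12, 2]
Primes: [2, 3, 5, 7, 11, 13, 17, 19]
p_1^1 = 2^1 = 2
p_2^1 = 3^1 = 3
p_3^3 = 5^3 = 125
p_4^15 = 7^15 = 4747561509943
p_5^2 = 11^2 = 121
p_6^4 = 13^4 = 28561
p_7^12 = 17^12 = 582622237229761
p_8^2 = 19^2 = 361
Product = 2588122936553311245644895601758403157250

2588122936553311245644895601758403157250


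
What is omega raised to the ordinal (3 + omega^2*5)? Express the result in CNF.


omega^(3 + omega^2*5):
In ordinal addition a term is absorbed by a following term of strictly larger exponent: 0 < 2, so 3 + omega^2*5 = omega^2*5.
omega raised to a CNF ordinal is a single CNF term: Result = omega^(omega^2*5)

omega^(omega^2*5)


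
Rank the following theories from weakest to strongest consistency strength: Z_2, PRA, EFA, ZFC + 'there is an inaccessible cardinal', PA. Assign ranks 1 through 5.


Ordering by consistency strength:
1. EFA
2. PRA
3. PA
4. Z_2
5. ZFC + 'there is an inaccessible cardinal'


Z_2=4, PRA=2, EFA=1, ZFC + 'there is an inaccessible cardinal'=5, PA=3


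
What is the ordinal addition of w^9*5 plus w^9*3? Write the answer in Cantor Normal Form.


Ordinal addition w^9*5 + w^9*3:
Both terms have the same exponent 9.
w^e*c + w^e*d = w^e*(c+d).
Result = w^9*(5+3) = w^9*8

w^9*8


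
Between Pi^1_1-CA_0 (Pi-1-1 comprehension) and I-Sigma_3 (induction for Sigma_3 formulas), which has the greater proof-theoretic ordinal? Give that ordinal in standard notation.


Proof-theoretic ordinal of Pi^1_1-CA_0 (Pi-1-1 comprehension): psi_0(Omega_omega)
Proof-theoretic ordinal of I-Sigma_3 (induction for Sigma_3 formulas): omega^(omega^(omega^omega))
Comparing: omega^(omega^(omega^omega)) < psi_0(Omega_omega).
The larger ordinal is psi_0(Omega_omega) (from Pi^1_1-CA_0 (Pi-1-1 comprehension)).

psi_0(Omega_omega)


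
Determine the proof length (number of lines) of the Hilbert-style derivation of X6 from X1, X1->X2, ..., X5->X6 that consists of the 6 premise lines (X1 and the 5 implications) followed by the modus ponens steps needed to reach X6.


We have 6 premise lines: X1 and 5 implications.
Each implication is detached once by MP, giving 5 MP lines.
6 premise lines + 5 MP lines = 11 total lines.

11


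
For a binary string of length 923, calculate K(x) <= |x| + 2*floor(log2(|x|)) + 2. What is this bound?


floor(log2(923)) = 9
2 * 9 = 18
K(x) <= 923 + 18 + 2 = 943

943


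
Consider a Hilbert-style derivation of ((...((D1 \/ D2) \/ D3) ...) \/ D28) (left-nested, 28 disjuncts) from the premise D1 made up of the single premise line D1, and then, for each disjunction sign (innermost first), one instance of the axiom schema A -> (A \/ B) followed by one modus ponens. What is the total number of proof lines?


Building the left-nested 28-ary disjunction from D1:
- 1 premise line (D1)
- 28 disjuncts means 27 disjunction signs; each needs 1 axiom instance + 1 MP = 2 lines: 2 * 27 = 54
Total = 1 + 54 = 55 lines.

55


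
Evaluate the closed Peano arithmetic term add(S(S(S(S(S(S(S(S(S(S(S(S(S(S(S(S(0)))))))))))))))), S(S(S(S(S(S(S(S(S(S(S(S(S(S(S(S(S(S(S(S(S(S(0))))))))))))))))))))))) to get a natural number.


add(S^16(0), S^22(0)):
S^16(0) = 16
S^22(0) = 22
16 + 22 = 38

38


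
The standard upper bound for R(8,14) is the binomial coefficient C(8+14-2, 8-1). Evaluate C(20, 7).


R(8,14) <= C(8+14-2, 8-1) = C(20, 7)
C(20, 7) = 20! / (7! * 13!)
= 77520

77520


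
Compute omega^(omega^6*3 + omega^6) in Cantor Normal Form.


omega^(omega^6*3 + omega^6):
Both terms of the exponent have the same exponent 6, so they merge: omega^6*3 + omega^6 = omega^6*(3+1) = omega^6*4.
omega raised to a CNF ordinal is a single CNF term: Result = omega^(omega^6*4)

omega^(omega^6*4)


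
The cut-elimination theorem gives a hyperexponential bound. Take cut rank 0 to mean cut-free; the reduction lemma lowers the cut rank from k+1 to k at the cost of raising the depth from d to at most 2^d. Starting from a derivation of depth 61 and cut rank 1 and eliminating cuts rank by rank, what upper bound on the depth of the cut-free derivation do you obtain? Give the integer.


Each rank reduction sends depth d to at most 2^d; cut rank r needs r reductions.
2_0(61) = 61
2_1(61) = 2^61 = 2305843009213693952
Cut-free depth bound = 2305843009213693952

2305843009213693952


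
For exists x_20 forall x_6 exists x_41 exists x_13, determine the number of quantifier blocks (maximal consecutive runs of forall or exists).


Alternations = 2.
Blocks = alternations + 1 = 3

3


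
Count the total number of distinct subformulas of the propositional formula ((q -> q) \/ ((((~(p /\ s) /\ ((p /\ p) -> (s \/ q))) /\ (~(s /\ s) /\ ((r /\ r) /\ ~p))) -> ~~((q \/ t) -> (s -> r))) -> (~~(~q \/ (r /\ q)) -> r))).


Formula: ((q -> q) \/ ((((~(p /\ s) /\ ((p /\ p) -> (s \/ q))) /\ (~(s /\ s) /\ ((r /\ r) /\ ~p))) -> ~~((q \/ t) -> (s -> r))) -> (~~(~q \/ (r /\ q)) -> r)))
Subformulas found:
  1. r
  2. p
  3. q
  4. s
  5. t
  6. ~p
  7. ~q
  8. (s -> r)
  9. (s /\ s)
  10. (q \/ t)
  11. (s \/ q)
  12. (q -> q)
  13. (p /\ s)
  14. (r /\ r)
  15. (r /\ q)
  16. (p /\ p)
  17. ~(s /\ s)
  18. ~(p /\ s)
  19. ((r /\ r) /\ ~p)
  20. (~q \/ (r /\ q))
  21. ~(~q \/ (r /\ q))
  22. ~~(~q \/ (r /\ q))
  23. ((p /\ p) -> (s \/ q))
  24. ((q \/ t) -> (s -> r))
  25. ~((q \/ t) -> (s -> r))
  26. ~~((q \/ t) -> (s -> r))
  27. (~~(~q \/ (r /\ q)) -> r)
  28. (~(s /\ s) /\ ((r /\ r) /\ ~p))
  29. (~(p /\ s) /\ ((p /\ p) -> (s \/ q)))
  30. ((~(p /\ s) /\ ((p /\ p) -> (s \/ q))) /\ (~(s /\ s) /\ ((r /\ r) /\ ~p)))
  31. (((~(p /\ s) /\ ((p /\ p) -> (s \/ q))) /\ (~(s /\ s) /\ ((r /\ r) /\ ~p))) -> ~~((q \/ t) -> (s -> r)))
  32. ((((~(p /\ s) /\ ((p /\ p) -> (s \/ q))) /\ (~(s /\ s) /\ ((r /\ r) /\ ~p))) -> ~~((q \/ t) -> (s -> r))) -> (~~(~q \/ (r /\ q)) -> r))
  33. ((q -> q) \/ ((((~(p /\ s) /\ ((p /\ p) -> (s \/ q))) /\ (~(s /\ s) /\ ((r /\ r) /\ ~p))) -> ~~((q \/ t) -> (s -> r))) -> (~~(~q \/ (r /\ q)) -> r)))
Total distinct subformulas = 33

33


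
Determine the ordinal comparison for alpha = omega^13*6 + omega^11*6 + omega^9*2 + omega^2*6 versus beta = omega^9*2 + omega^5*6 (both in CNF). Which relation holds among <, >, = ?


Compare term by term from highest exponent:
alpha = omega^13*6 + omega^11*6 + omega^9*2 + omega^2*6
beta = omega^9*2 + omega^5*6
Term 1: alpha has omega^13*6, beta has omega^9*2
Term 2: alpha has omega^11*6, beta has omega^5*6
Term 3: alpha has omega^9*2, beta has omega^0*0
Term 4: alpha has omega^2*6, beta has omega^0*0
Result: alpha > beta

alpha > beta


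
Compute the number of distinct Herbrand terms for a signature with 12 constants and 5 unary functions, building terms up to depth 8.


Herbrand terms by depth:
Depth 0: 12 constants
Depth 1: 60 new terms (running total: 72)
Depth 2: 300 new terms (running total: 372)
Depth 3: 1500 new terms (running total: 1872)
Depth 4: 7500 new terms (running total: 9372)
Depth 5: 37500 new terms (running total: 46872)
Depth 6: 187500 new terms (running total: 234372)
Depth 7: 937500 new terms (running total: 1171872)
Depth 8: 4687500 new terms (running total: 5859372)
Total distinct ground terms = 5859372

5859372


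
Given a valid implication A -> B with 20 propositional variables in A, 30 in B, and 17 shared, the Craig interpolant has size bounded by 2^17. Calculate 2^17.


Shared atoms = 17
Craig interpolant size bound = 2^17
= 131072

131072


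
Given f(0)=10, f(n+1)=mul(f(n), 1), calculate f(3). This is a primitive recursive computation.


f(0) = 10
f(1) = mul(f(0), 1) = mul(10, 1) = 10
f(2) = mul(f(1), 1) = mul(10, 1) = 10
f(3) = mul(f(2), 1) = mul(10, 1) = 10


10


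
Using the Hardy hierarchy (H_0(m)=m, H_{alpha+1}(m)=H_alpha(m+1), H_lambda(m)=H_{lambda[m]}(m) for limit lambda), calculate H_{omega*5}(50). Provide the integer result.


H_{omega*5}(50):
For the Hardy hierarchy, H_{omega*k}(n) = 2^k * n.
2^5 = 32.
32 * 50 = 1600

1600


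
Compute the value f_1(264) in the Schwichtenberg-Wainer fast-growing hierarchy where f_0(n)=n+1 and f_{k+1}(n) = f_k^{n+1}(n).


f_1(264) = f_0^265(264)
f_0 adds 1 each time, applied 265 times.
f_1(264) = 264 + 265 = 529

529


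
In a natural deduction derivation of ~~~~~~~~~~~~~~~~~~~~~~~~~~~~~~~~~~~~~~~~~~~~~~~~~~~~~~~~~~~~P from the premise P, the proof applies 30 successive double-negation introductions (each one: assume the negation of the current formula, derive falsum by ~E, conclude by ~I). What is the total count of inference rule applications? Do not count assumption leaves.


Each double-negation introduction (from C infer ~~C) uses 2 inference nodes: one ~E (C and ~C give falsum) and one ~I (discharge ~C).
30 double negations = 30 * 2 = 60 inference nodes.

60


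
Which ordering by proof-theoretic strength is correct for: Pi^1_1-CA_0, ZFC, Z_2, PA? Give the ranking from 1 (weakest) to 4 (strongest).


Ordering by consistency strength:
1. PA
2. Pi^1_1-CA_0
3. Z_2
4. ZFC


Pi^1_1-CA_0=2, ZFC=4, Z_2=3, PA=1


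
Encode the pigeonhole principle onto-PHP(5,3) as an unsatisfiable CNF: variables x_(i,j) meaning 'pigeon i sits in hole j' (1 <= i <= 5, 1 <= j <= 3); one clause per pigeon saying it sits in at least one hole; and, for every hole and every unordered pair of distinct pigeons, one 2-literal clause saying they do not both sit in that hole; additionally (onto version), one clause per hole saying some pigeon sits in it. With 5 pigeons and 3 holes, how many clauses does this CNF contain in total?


onto-PHP(5,3): 5 pigeons, 3 holes, 5*3 = 15 variables.
- pigeon clauses: one per pigeon -> 5 clauses
- hole clauses: 3 holes * C(5,2) = 3 * 10 -> 30 clauses
- onto clauses: one per hole -> 3 clauses
Total clauses = 5 + 30 + 3 = 38

38


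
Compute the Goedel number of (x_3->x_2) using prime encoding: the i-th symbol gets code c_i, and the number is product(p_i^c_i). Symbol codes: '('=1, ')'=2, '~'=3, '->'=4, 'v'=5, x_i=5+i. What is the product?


Formula: (x_3->x_2)
Symbol codes: [1, 8, 4, 7, 2]
Primes: [2, 3, 5, 7, 11]
p_1^1 = 2^1 = 2
p_2^8 = 3^8 = 6561
p_3^4 = 5^4 = 625
p_4^7 = 7^7 = 823543
p_5^2 = 11^2 = 121
Product = 817243925478750

817243925478750


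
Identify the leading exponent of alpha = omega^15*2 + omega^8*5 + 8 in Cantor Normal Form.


CNF: omega^15*2 + omega^8*5 + 8
The leading term is omega^15*2, which has exponent 15.

15


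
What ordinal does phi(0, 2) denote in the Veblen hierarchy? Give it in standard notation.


phi(0, 2):
phi(0, beta) = omega^beta by definition.
phi(0, 2) = omega^2

omega^2


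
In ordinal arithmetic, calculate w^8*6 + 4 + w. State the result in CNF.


Ordinal addition (w^8*6 + 4) + w:
alpha's leading term has exponent 8 > beta's exponent 1, so it survives.
alpha's tail term has exponent 0 < beta's exponent 1, so it is absorbed by beta.
In ordinal addition, any term followed by a strictly larger-exponent term is absorbed.
Result = w^8*6 + w

w^8*6 + w


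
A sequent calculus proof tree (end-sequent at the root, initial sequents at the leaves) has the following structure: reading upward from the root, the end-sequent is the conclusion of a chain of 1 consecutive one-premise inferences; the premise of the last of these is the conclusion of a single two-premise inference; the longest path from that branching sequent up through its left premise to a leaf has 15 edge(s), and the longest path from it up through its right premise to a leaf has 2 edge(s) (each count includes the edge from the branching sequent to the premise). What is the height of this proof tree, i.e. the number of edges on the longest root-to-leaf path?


Longest path through the left premise: 15 edges (measured from the branching sequent)
Longest path through the right premise: 2 edges
Height of the subtree rooted at the branching sequent: max(15, 2) = 15
The branching sequent sits 1 edges above the root (the chain of one-premise inferences), so height = 15 + 1 = 16

16


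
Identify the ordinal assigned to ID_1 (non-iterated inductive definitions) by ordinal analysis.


The proof-theoretic ordinal of ID_1 (non-iterated inductive definitions) is a standard result in ordinal analysis.
This ordinal is the supremum of order types of primitive recursive well-orderings
that the theory can prove to be well-ordered.
For ID_1 (non-iterated inductive definitions), the proof-theoretic ordinal is psi_0(epsilon_{Omega+1}).

psi_0(epsilon_{Omega+1})


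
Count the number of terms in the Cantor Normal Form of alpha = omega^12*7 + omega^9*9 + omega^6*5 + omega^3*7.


CNF: omega^12*7 + omega^9*9 + omega^6*5 + omega^3*7
Count the summands separated by '+':
  term 1: omega^12*7
  term 2: omega^9*9
  term 3: omega^6*5
  term 4: omega^3*7
Total terms = 4

4


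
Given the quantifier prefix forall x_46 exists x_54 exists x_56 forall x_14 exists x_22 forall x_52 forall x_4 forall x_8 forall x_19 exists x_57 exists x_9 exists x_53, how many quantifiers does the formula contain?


Quantifier prefix has 12 quantifier symbols.
Quantifier depth = 12

12


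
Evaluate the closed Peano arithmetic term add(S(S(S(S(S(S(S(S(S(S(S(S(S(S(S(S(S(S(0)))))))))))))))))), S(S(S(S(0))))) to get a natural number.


add(S^18(0), S^4(0)):
S^18(0) = 18
S^4(0) = 4
18 + 4 = 22

22


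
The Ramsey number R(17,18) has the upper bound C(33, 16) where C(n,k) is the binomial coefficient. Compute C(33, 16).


R(17,18) <= C(17+18-2, 17-1) = C(33, 16)
C(33, 16) = 33! / (16! * 17!)
= 1166803110

1166803110


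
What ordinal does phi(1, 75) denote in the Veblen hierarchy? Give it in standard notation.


phi(1, 75):
phi(1, beta) = epsilon_beta (the beta-th epsilon number).
phi(1, 75) = epsilon_75

epsilon_75


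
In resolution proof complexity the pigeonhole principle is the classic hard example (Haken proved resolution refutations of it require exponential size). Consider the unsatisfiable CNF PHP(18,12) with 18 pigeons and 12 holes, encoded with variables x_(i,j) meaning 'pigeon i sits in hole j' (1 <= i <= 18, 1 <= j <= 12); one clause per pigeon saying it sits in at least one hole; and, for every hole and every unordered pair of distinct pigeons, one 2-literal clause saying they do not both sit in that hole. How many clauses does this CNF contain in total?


PHP(18,12): 18 pigeons, 12 holes, 18*12 = 216 variables.
- pigeon clauses: one per pigeon -> 18 clauses
- hole clauses: 12 holes * C(18,2) = 12 * 153 -> 1836 clauses
Total clauses = 18 + 1836 = 1854

1854


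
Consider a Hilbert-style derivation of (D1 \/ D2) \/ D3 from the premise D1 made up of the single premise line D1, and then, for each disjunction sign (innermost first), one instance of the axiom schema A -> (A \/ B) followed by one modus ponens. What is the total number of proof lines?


Building the left-nested 3-ary disjunction from D1:
- 1 premise line (D1)
- 3 disjuncts means 2 disjunction signs; each needs 1 axiom instance + 1 MP = 2 lines: 2 * 2 = 4
Total = 1 + 4 = 5 lines.

5


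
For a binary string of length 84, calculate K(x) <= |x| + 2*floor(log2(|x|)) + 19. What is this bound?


floor(log2(84)) = 6
2 * 6 = 12
K(x) <= 84 + 12 + 19 = 115

115


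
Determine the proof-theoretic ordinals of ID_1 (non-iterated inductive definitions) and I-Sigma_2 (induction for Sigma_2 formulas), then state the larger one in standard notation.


Proof-theoretic ordinal of ID_1 (non-iterated inductive definitions): psi_0(epsilon_{Omega+1})
Proof-theoretic ordinal of I-Sigma_2 (induction for Sigma_2 formulas): omega^(omega^omega)
Comparing: omega^(omega^omega) < psi_0(epsilon_{Omega+1}).
The larger ordinal is psi_0(epsilon_{Omega+1}) (from ID_1 (non-iterated inductive definitions)).

psi_0(epsilon_{Omega+1})


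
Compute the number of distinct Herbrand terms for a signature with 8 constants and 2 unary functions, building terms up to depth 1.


Herbrand terms by depth:
Depth 0: 8 constants
Depth 1: 16 new terms (running total: 24)
Total distinct ground terms = 24

24


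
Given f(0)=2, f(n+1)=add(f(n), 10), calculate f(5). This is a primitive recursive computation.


f(0) = 2
f(1) = add(f(0), 10) = add(2, 10) = 12
f(2) = add(f(1), 10) = add(12, 10) = 22
f(3) = add(f(2), 10) = add(22, 10) = 32
f(4) = add(f(3), 10) = add(32, 10) = 42
f(5) = add(f(4), 10) = add(42, 10) = 52


52


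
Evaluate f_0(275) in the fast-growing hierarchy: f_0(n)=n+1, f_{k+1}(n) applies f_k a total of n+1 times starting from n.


f_0(275) = 275 + 1 = 276

276


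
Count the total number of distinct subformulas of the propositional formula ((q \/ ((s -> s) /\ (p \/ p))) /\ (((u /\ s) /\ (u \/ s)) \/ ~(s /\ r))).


Formula: ((q \/ ((s -> s) /\ (p \/ p))) /\ (((u /\ s) /\ (u \/ s)) \/ ~(s /\ r)))
Subformulas found:
  1. q
  2. u
  3. s
  4. r
  5. p
  6. (p \/ p)
  7. (s /\ r)
  8. (u \/ s)
  9. (u /\ s)
  10. (s -> s)
  11. ~(s /\ r)
  12. ((s -> s) /\ (p \/ p))
  13. ((u /\ s) /\ (u \/ s))
  14. (q \/ ((s -> s) /\ (p \/ p)))
  15. (((u /\ s) /\ (u \/ s)) \/ ~(s /\ r))
  16. ((q \/ ((s -> s) /\ (p \/ p))) /\ (((u /\ s) /\ (u \/ s)) \/ ~(s /\ r)))
Total distinct subformulas = 16

16


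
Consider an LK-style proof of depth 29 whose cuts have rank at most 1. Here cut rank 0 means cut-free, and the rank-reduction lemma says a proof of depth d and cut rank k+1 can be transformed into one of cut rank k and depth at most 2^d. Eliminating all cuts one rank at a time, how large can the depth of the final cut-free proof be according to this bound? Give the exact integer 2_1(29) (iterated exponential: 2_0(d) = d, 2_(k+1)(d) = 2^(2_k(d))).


Each rank reduction sends depth d to at most 2^d; cut rank r needs r reductions.
2_0(29) = 29
2_1(29) = 2^29 = 536870912
Cut-free depth bound = 536870912

536870912


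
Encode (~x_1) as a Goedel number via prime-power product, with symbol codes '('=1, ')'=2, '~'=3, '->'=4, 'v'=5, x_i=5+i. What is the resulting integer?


Formula: (~x_1)
Symbol codes: [1, 3, 6, 2]
Primes: [2, 3, 5, 7]
p_1^1 = 2^1 = 2
p_2^3 = 3^3 = 27
p_3^6 = 5^6 = 15625
p_4^2 = 7^2 = 49
Product = 41343750

41343750


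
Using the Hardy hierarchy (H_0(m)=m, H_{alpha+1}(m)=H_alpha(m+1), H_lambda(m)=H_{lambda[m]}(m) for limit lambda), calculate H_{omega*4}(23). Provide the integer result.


H_{omega*4}(23):
For the Hardy hierarchy, H_{omega*k}(n) = 2^k * n.
2^4 = 16.
16 * 23 = 368

368


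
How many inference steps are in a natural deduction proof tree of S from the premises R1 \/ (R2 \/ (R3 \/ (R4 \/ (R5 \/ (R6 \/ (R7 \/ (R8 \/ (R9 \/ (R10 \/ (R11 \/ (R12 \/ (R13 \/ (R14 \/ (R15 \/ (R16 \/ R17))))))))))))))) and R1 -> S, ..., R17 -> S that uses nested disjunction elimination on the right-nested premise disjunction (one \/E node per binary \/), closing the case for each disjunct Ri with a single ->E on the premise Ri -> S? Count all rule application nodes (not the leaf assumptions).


The premise R1 \/ (R2 \/ (R3 \/ (R4 \/ (R5 \/ (R6 \/ (R7 \/ (R8 \/ (R9 \/ (R10 \/ (R11 \/ (R12 \/ (R13 \/ (R14 \/ (R15 \/ (R16 \/ R17))))))))))))))) contains 17 disjuncts, hence 16 binary \/ connectives.
- Each binary \/ is eliminated once: 16 \/E nodes.
- Each of the 17 cases Ri derives S by one ->E with Ri -> S: 17 ->E nodes.
Total = 16 + 17 = 33

33


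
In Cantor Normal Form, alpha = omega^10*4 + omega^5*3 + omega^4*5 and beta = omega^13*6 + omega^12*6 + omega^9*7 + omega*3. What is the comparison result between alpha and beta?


Compare term by term from highest exponent:
alpha = omega^10*4 + omega^5*3 + omega^4*5
beta = omega^13*6 + omega^12*6 + omega^9*7 + omega*3
Term 1: alpha has omega^10*4, beta has omega^13*6
Term 2: alpha has omega^5*3, beta has omega^12*6
Term 3: alpha has omega^4*5, beta has omega^9*7
Term 4: alpha has omega^0*0, beta has omega^1*3
Result: alpha < beta

alpha < beta


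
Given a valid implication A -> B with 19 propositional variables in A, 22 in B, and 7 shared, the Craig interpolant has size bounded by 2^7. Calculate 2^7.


Shared atoms = 7
Craig interpolant size bound = 2^7
= 128

128


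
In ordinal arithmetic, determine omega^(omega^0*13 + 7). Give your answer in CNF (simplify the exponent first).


omega^(omega^0*13 + 7):
omega^0 = 1, so the exponent is 13 + 7 = 20 (finite ordinal addition).
Result = omega^20, already a single CNF term.

omega^20


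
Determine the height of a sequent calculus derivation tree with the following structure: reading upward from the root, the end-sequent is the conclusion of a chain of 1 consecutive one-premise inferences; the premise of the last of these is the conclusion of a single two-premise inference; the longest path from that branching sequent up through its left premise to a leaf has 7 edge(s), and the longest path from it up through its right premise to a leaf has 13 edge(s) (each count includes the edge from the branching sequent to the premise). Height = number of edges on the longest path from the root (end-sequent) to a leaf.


Longest path through the left premise: 7 edges (measured from the branching sequent)
Longest path through the right premise: 13 edges
Height of the subtree rooted at the branching sequent: max(7, 13) = 13
The branching sequent sits 1 edges above the root (the chain of one-premise inferences), so height = 13 + 1 = 14

14


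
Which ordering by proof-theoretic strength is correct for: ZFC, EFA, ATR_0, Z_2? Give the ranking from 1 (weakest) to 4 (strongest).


Ordering by consistency strength:
1. EFA
2. ATR_0
3. Z_2
4. ZFC


ZFC=4, EFA=1, ATR_0=2, Z_2=3


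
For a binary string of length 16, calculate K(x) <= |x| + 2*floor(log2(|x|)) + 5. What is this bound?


floor(log2(16)) = 4
2 * 4 = 8
K(x) <= 16 + 8 + 5 = 29

29


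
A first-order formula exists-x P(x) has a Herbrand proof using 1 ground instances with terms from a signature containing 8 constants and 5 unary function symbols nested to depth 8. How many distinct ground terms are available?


Herbrand terms by depth:
Depth 0: 8 constants
Depth 1: 40 new terms (running total: 48)
Depth 2: 200 new terms (running total: 248)
Depth 3: 1000 new terms (running total: 1248)
Depth 4: 5000 new terms (running total: 6248)
Depth 5: 25000 new terms (running total: 31248)
Depth 6: 125000 new terms (running total: 156248)
Depth 7: 625000 new terms (running total: 781248)
Depth 8: 3125000 new terms (running total: 3906248)
Total distinct ground terms = 3906248

3906248


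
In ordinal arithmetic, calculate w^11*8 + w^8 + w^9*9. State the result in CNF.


Ordinal addition (w^11*8 + w^8) + w^9*9:
alpha's leading term has exponent 11 > beta's exponent 9, so it survives.
alpha's tail term has exponent 8 < beta's exponent 9, so it is absorbed by beta.
In ordinal addition, any term followed by a strictly larger-exponent term is absorbed.
Result = w^11*8 + w^9*9

w^11*8 + w^9*9


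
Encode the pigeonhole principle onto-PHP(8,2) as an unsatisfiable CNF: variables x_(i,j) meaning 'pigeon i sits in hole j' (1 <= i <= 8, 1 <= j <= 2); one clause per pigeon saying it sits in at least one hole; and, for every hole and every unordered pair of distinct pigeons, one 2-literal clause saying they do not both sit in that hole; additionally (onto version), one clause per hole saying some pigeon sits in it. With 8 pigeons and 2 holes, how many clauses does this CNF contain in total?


onto-PHP(8,2): 8 pigeons, 2 holes, 8*2 = 16 variables.
- pigeon clauses: one per pigeon -> 8 clauses
- hole clauses: 2 holes * C(8,2) = 2 * 28 -> 56 clauses
- onto clauses: one per hole -> 2 clauses
Total clauses = 8 + 56 + 2 = 66

66


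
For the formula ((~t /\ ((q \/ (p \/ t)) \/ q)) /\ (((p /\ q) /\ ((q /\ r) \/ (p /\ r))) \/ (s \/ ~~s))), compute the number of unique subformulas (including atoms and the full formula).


Formula: ((~t /\ ((q \/ (p \/ t)) \/ q)) /\ (((p /\ q) /\ ((q /\ r) \/ (p /\ r))) \/ (s \/ ~~s)))
Subformulas found:
  1. r
  2. q
  3. s
  4. t
  5. p
  6. ~t
  7. ~s
  8. ~~s
  9. (q /\ r)
  10. (p /\ q)
  11. (p \/ t)
  12. (p /\ r)
  13. (s \/ ~~s)
  14. (q \/ (p \/ t))
  15. ((q \/ (p \/ t)) \/ q)
  16. ((q /\ r) \/ (p /\ r))
  17. (~t /\ ((q \/ (p \/ t)) \/ q))
  18. ((p /\ q) /\ ((q /\ r) \/ (p /\ r)))
  19. (((p /\ q) /\ ((q /\ r) \/ (p /\ r))) \/ (s \/ ~~s))
  20. ((~t /\ ((q \/ (p \/ t)) \/ q)) /\ (((p /\ q) /\ ((q /\ r) \/ (p /\ r))) \/ (s \/ ~~s)))
Total distinct subformulas = 20

20


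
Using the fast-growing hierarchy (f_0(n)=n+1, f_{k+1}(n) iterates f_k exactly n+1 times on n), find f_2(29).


f_2(29) = f_1^30(29)
f_1(m) = 2m + 1.
Iterating: f_1^k(n) = 2^k*(n+1) - 1.
f_2(29) = 2^30*(29+1) - 1 = 1073741824*30 - 1 = 32212254719

32212254719


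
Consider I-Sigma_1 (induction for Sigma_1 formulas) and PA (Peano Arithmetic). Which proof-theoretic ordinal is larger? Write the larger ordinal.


Proof-theoretic ordinal of I-Sigma_1 (induction for Sigma_1 formulas): omega^omega
Proof-theoretic ordinal of PA (Peano Arithmetic): epsilon_0
Comparing: omega^omega < epsilon_0.
The larger ordinal is epsilon_0 (from PA (Peano Arithmetic)).

epsilon_0


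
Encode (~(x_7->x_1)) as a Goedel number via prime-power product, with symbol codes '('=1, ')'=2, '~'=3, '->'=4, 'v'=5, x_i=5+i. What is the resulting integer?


Formula: (~(x_7->x_1))
Symbol codes: [1, 3, 1, 12, 4, 6, 2, 2]
Primes: [2, 3, 5, 7, 11, 13, 17, 19]
p_1^1 = 2^1 = 2
p_2^3 = 3^3 = 27
p_3^1 = 5^1 = 5
p_4^12 = 7^12 = 13841287201
p_5^4 = 11^4 = 14641
p_6^6 = 13^6 = 4826809
p_7^2 = 17^2 = 289
p_8^2 = 19^2 = 361
Product = 27553460046319455133323708270

27553460046319455133323708270


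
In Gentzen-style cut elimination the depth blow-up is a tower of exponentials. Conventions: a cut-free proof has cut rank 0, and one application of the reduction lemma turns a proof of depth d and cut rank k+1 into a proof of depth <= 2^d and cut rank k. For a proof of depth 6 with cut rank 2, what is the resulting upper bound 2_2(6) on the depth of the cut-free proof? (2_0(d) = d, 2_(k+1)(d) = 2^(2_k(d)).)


Each rank reduction sends depth d to at most 2^d; cut rank r needs r reductions.
2_0(6) = 6
2_1(6) = 2^6 = 64
2_2(6) = 2^64 = 18446744073709551616
Cut-free depth bound = 18446744073709551616

18446744073709551616


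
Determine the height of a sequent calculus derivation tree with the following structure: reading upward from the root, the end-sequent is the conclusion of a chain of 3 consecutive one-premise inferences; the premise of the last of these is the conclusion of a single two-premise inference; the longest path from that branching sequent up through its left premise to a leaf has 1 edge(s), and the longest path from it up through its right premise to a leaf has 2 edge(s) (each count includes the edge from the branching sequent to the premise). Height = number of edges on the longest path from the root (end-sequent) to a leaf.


Longest path through the left premise: 1 edges (measured from the branching sequent)
Longest path through the right premise: 2 edges
Height of the subtree rooted at the branching sequent: max(1, 2) = 2
The branching sequent sits 3 edges above the root (the chain of one-premise inferences), so height = 2 + 3 = 5

5


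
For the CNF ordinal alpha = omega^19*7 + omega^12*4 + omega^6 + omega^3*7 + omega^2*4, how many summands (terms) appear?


CNF: omega^19*7 + omega^12*4 + omega^6 + omega^3*7 + omega^2*4
Count the summands separated by '+':
  term 1: omega^19*7
  term 2: omega^12*4
  term 3: omega^6
  term 4: omega^3*7
  term 5: omega^2*4
Total terms = 5

5


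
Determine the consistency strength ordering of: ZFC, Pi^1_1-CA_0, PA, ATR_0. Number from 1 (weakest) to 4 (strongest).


Ordering by consistency strength:
1. PA
2. ATR_0
3. Pi^1_1-CA_0
4. ZFC


ZFC=4, Pi^1_1-CA_0=3, PA=1, ATR_0=2


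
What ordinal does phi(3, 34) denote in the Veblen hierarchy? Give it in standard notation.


phi(3, 34):
phi(3, beta) = eta_beta (the beta-th eta number, fixed point of zeta).
phi(3, 34) = eta_34

eta_34


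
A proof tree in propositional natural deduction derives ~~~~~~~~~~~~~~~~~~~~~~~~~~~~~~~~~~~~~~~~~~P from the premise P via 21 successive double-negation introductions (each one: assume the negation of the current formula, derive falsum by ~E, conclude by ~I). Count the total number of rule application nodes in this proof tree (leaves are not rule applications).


Each double-negation introduction (from C infer ~~C) uses 2 inference nodes: one ~E (C and ~C give falsum) and one ~I (discharge ~C).
21 double negations = 21 * 2 = 42 inference nodes.

42


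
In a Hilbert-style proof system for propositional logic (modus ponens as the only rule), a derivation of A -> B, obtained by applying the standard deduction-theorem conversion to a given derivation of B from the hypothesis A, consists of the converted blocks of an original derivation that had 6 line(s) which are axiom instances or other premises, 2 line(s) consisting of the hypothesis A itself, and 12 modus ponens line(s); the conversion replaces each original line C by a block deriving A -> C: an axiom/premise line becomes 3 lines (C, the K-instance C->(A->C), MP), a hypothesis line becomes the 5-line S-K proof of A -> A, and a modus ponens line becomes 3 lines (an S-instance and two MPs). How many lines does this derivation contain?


Deduction-theorem conversion, block by block:
- 6 axiom/premise lines -> 3 lines each = 18
- 2 hypothesis lines -> 5 lines each (identity proof A->A) = 10
- 12 MP lines -> 3 lines each (S-instance, MP, MP) = 36
Total = 18 + 10 + 36 = 64 lines.

64


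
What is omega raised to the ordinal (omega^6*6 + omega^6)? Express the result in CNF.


omega^(omega^6*6 + omega^6):
Both terms of the exponent have the same exponent 6, so they merge: omega^6*6 + omega^6 = omega^6*(6+1) = omega^6*7.
omega raised to a CNF ordinal is a single CNF term: Result = omega^(omega^6*7)

omega^(omega^6*7)


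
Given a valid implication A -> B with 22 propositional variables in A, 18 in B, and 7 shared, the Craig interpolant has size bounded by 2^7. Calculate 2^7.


Shared atoms = 7
Craig interpolant size bound = 2^7
= 128

128


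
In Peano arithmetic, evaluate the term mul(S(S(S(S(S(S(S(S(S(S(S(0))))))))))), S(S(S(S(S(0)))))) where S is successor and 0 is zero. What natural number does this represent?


mul(S^11(0), S^5(0)):
S^11(0) = 11
S^5(0) = 5
11 * 5 = 55

55


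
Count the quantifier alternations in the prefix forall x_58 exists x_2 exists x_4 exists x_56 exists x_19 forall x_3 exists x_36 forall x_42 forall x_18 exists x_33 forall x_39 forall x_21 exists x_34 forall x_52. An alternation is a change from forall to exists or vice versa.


Walk the prefix and count type changes:
  position 1: forall -> exists <-- alternation
  position 2: exists -> exists
  position 3: exists -> exists
  position 4: exists -> exists
  position 5: exists -> forall <-- alternation
  position 6: forall -> exists <-- alternation
  position 7: exists -> forall <-- alternation
  position 8: forall -> forall
  position 9: forall -> exists <-- alternation
  position 10: exists -> forall <-- alternation
  position 11: forall -> forall
  position 12: forall -> exists <-- alternation
  position 13: exists -> forall <-- alternation
Total alternations = 8

8
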